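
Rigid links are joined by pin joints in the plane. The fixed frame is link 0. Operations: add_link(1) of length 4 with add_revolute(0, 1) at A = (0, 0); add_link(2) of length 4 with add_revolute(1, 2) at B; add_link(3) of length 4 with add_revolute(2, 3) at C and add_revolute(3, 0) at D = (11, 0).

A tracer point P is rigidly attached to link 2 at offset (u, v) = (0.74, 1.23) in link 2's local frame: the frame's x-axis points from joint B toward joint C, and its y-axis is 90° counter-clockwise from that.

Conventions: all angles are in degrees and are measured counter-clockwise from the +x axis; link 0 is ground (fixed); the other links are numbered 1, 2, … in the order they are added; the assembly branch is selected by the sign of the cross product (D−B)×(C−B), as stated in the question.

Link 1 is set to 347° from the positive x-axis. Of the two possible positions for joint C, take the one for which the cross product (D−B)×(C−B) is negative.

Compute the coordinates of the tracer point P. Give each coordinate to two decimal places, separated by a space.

A=(0,0), D=(11.00,0)
B = A + 4.00·(cos347°, sin347°) = (3.8975, -0.8998)
|BD| = 7.1593
circle(B,4.00) ∩ circle(D,4.00): a=3.5796, h=1.7850
  candidates: C₊=(7.2244,1.3209) cross=12.779; C₋=(7.6731,-2.2207) cross=-12.779
  branch - wants cross < 0 → take C=(7.6731,-2.2207) (cross=-12.779)
ex = (C−B)/|BC| = (0.9439,-0.3302); ey = (0.3302,0.9439)
P = B + 0.74·ex + 1.23·ey = (5.0021,0.0168)

5.00 0.02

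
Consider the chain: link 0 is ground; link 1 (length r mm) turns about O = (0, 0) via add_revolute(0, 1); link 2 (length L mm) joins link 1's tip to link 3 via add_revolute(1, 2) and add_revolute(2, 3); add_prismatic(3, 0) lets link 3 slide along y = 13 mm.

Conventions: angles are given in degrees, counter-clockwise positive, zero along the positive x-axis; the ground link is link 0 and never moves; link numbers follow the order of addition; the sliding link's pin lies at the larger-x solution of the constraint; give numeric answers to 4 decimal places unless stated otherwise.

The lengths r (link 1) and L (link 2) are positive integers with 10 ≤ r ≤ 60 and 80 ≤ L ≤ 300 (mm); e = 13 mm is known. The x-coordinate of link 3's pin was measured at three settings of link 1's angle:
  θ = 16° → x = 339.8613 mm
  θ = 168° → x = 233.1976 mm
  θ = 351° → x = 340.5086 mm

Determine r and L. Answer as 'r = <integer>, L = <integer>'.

constraint per measurement: (x − r cos θ)² + (r sin θ − e)² = L²
subtracting the θ₁ and θ₂ equations cancels the r² and L² terms:
r = (x₁² − x₂²) / (2[(x₁cos θ₁ + e sin θ₁) − (x₂cos θ₂ + e sin θ₂)]) = 55.0000 → r = 55
L² = (x₁ − r cos θ₁)² + (r sin θ₁ − e)² = 82369.0204 → L = 287.0000 → L = 287
check at θ₃=351°: x = 340.5086 (printed 340.5086) ✓

r = 55, L = 287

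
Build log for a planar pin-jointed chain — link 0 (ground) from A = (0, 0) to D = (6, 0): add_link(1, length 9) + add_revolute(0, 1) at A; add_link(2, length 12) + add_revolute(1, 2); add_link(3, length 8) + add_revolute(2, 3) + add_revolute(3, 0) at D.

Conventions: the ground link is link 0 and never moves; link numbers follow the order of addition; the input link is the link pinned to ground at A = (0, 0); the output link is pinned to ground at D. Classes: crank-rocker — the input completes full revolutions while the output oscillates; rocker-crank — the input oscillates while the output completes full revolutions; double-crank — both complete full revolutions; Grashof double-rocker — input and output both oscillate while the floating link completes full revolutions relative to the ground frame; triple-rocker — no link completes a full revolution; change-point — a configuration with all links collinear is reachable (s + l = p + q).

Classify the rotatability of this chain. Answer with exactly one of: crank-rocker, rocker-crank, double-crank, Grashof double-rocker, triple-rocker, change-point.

lengths: ground=6, input=9, coupler=12, output=8
sorted: s=6 (shortest), l=12 (longest), p+q=17
s + l = 18 vs p + q = 17
s + l > p + q → non-Grashof → no link fully rotates → triple-rocker

triple-rocker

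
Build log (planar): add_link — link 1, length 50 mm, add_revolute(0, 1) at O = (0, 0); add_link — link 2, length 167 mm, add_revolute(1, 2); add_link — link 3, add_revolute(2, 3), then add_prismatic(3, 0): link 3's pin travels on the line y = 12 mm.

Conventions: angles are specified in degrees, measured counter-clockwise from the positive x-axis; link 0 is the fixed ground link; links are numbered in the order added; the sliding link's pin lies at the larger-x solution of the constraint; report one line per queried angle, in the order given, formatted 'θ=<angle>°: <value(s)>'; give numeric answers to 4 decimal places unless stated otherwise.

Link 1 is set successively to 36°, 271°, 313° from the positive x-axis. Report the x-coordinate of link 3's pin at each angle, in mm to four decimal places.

geometry: r = 50 mm, L = 167 mm, e = 12 mm
θ=36°: crank pin P = (r cos θ, r sin θ) = (40.450850, 29.389263)
θ=36°: h = r sin θ − e = 29.389263 − 12 = 17.389263
θ=36°: x = r cos θ + √(L² − h²) = 40.450850 + 166.092184 = 206.543034
θ=271°: crank pin P = (r cos θ, r sin θ) = (0.872620, -49.992385)
θ=271°: h = r sin θ − e = -49.992385 − 12 = -61.992385
θ=271°: x = r cos θ + √(L² − h²) = 0.872620 + 155.067547 = 155.940168
θ=313°: crank pin P = (r cos θ, r sin θ) = (34.099918, -36.567685)
θ=313°: h = r sin θ − e = -36.567685 − 12 = -48.567685
θ=313°: x = r cos θ + √(L² − h²) = 34.099918 + 159.781663 = 193.881581

θ=36°: 206.5430
θ=271°: 155.9402
θ=313°: 193.8816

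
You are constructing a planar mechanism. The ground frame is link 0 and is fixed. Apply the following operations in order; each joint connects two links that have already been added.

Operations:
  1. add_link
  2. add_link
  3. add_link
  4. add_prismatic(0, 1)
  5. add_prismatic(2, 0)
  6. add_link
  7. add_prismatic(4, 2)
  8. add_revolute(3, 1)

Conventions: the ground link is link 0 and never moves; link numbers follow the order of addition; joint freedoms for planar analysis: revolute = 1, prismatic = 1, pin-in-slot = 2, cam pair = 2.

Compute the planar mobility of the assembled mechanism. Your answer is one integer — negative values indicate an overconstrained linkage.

L=1 J1=0 J2=0
add link → L=2 J1=0 J2=0
add link → L=3 J1=0 J2=0
add link → L=4 J1=0 J2=0
P@0,1 dof=1 J1 → L=4 J1=1 J2=0
P@2,0 dof=1 J1 → L=4 J1=2 J2=0
add link → L=5 J1=2 J2=0
P@4,2 dof=1 J1 → L=5 J1=3 J2=0
R@3,1 dof=1 J1 → L=5 J1=4 J2=0
M=3(L−1)−2J1−J2=3·4−2·4−0=4

M = 4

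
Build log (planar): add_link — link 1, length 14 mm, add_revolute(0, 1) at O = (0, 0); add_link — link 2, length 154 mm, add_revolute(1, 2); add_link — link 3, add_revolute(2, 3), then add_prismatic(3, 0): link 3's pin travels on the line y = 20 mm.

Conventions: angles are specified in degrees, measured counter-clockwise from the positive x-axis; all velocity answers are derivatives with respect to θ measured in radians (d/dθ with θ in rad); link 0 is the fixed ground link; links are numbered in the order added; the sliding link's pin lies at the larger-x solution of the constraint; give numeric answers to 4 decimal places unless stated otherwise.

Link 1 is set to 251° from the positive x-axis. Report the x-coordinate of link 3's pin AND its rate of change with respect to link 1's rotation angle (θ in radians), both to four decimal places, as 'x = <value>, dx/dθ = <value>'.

geometry: r = 14 mm, L = 154 mm, e = 20 mm
crank pin P = (r cos θ, r sin θ) = (-4.557954, -13.237260)
h = r sin θ − e = -13.237260 − 20 = -33.237260
x = r cos θ + √(L² − h²) = -4.557954 + 150.370491 = 145.812537
dx/dθ = −r sin θ − h·r cos θ/√(L² − h²) (θ in radians; h = -33.237260) = 12.229789

x = 145.8125, dx/dθ = 12.2298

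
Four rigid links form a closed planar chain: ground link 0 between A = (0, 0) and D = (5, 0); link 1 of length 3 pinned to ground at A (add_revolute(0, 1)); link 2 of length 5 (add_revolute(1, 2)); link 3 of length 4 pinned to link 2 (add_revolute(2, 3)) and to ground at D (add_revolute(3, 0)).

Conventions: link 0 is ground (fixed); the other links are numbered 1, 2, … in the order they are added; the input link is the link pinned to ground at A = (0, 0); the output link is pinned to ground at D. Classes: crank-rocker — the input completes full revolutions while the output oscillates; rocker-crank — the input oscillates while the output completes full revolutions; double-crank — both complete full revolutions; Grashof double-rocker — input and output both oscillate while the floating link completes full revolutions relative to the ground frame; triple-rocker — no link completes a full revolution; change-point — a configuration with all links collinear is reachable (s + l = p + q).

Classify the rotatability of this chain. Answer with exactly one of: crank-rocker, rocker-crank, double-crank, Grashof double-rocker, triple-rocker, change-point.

lengths: ground=5, input=3, coupler=5, output=4
sorted: s=3 (shortest), l=5 (longest), p+q=9
s + l = 8 vs p + q = 9
s + l < p + q (Grashof) with shortest = input link → crank-rocker

crank-rocker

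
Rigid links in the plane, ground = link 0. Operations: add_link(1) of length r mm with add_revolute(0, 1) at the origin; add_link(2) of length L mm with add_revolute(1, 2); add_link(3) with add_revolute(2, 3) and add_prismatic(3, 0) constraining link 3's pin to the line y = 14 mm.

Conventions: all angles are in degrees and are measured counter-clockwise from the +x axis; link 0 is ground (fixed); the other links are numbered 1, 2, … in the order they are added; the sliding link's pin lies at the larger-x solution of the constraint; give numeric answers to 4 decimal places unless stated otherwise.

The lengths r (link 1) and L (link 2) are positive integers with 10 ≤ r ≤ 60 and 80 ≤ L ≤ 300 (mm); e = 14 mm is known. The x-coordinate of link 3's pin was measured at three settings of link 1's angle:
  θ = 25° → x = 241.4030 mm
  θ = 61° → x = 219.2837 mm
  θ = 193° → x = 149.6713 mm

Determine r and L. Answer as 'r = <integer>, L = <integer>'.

constraint per measurement: (x − r cos θ)² + (r sin θ − e)² = L²
subtracting the θ₁ and θ₂ equations cancels the r² and L² terms:
r = (x₁² − x₂²) / (2[(x₁cos θ₁ + e sin θ₁) − (x₂cos θ₂ + e sin θ₂)]) = 48.0000 → r = 48
L² = (x₁ − r cos θ₁)² + (r sin θ₁ − e)² = 39204.0093 → L = 198.0000 → L = 198
check at θ₃=193°: x = 149.6713 (printed 149.6713) ✓

r = 48, L = 198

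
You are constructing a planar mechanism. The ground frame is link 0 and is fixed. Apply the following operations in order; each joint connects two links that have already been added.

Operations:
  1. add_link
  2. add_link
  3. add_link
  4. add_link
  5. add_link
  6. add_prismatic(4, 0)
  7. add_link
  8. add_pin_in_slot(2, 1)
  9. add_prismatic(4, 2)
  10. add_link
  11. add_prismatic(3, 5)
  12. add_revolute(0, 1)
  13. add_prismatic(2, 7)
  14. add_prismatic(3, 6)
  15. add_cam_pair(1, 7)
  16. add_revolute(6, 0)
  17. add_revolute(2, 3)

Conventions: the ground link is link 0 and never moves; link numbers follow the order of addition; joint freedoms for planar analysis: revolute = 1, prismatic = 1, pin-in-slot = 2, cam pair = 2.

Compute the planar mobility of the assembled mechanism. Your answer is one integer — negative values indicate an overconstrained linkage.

link 0 = ground. State L|J1|J2 = 1|0|0
+link1  2|0|0
+link2  3|0|0
+link3  4|0|0
+link4  5|0|0
+link5  6|0|0
P(4,0) f=1→J1  6|1|0
+link6  7|1|0
PS(2,1) f=2→J2  7|1|1
P(4,2) f=1→J1  7|2|1
+link7  8|2|1
P(3,5) f=1→J1  8|3|1
R(0,1) f=1→J1  8|4|1
P(2,7) f=1→J1  8|5|1
P(3,6) f=1→J1  8|6|1
C(1,7) f=2→J2  8|6|2
R(6,0) f=1→J1  8|7|2
R(2,3) f=1→J1  8|8|2
M = 3(8−1)−2·8−2 = 21−16−2 = 3

M = 3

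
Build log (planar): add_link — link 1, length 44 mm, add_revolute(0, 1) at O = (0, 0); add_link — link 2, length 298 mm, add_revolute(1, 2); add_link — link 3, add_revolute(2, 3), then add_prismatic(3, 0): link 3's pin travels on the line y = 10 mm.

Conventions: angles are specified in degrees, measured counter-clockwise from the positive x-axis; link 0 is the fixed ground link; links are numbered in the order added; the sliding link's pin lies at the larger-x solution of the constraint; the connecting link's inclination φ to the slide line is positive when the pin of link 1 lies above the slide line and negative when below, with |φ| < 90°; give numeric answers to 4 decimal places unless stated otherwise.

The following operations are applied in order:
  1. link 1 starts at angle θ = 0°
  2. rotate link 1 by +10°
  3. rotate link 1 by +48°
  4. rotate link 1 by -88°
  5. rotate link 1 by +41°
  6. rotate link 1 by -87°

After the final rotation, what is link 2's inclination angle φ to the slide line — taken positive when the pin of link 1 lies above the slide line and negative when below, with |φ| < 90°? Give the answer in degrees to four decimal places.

geometry: r = 44 mm, L = 298 mm, e = 10 mm; θ starts at 0°
rotate link 1 by +10°: θ ← 0° +10° = 10°
rotate link 1 by +48°: θ ← 10° +48° = 58°
rotate link 1 by -88°: θ ← 58° -88° = -30°
rotate link 1 by +41°: θ ← -30° +41° = 11°
rotate link 1 by -87°: θ ← 11° -87° = -76°
h = r sin θ − e = -42.693012 − 10 = -52.693012
sin φ = h / L = -52.693012 / 298 = -0.17682219
φ = arcsin(-0.17682219) = -10.184716°

-10.1847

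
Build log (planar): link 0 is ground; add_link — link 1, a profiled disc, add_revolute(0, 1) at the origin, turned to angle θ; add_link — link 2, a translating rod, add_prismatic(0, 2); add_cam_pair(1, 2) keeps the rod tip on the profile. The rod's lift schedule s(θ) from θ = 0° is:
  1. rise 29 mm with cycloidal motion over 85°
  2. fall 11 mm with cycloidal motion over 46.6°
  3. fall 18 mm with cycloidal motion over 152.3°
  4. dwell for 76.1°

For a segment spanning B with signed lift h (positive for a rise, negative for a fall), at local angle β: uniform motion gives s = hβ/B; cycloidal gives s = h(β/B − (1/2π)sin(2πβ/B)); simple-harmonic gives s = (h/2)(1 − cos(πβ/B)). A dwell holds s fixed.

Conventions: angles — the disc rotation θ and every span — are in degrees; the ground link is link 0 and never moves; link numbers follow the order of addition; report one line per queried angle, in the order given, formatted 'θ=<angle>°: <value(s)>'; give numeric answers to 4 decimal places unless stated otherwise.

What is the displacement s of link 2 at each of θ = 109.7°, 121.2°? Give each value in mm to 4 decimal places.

seg 1 [0°–85°] cycloidal, h=29: full span → s += 29 → s = 29.0000
seg 2 [85°–131.6°] cycloidal, h=-11: θ=109.7° here. β=24.7, B=46.6. -11·(0.5300 − sin(2π·0.5300)/(2π)) = -6.1590 → s = 22.8410
seg 2 [85°–131.6°] cycloidal, h=-11: θ=121.2° here. β=36.2, B=46.6. -11·(0.7768 − sin(2π·0.7768)/(2π)) = -10.2710 → s = 18.7290

θ=109.7°: 22.8410
θ=121.2°: 18.7290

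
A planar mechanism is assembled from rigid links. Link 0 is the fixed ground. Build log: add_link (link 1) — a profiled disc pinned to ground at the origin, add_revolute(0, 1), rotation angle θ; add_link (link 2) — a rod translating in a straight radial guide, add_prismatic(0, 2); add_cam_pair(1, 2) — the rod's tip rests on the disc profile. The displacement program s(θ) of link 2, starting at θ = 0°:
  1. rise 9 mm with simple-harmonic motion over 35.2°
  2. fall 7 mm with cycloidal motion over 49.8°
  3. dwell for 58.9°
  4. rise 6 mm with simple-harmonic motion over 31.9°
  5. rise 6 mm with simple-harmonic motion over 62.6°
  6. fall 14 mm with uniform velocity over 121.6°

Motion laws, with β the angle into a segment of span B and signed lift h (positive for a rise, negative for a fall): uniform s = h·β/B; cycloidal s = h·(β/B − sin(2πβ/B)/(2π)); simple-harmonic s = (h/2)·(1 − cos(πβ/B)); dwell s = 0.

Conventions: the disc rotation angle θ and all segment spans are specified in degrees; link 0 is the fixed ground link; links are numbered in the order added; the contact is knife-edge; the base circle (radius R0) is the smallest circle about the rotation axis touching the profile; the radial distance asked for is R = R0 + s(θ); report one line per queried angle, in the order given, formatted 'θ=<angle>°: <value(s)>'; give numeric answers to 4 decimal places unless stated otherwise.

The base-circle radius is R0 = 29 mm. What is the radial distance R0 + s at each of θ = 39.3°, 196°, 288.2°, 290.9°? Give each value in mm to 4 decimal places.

seg 1 [0°–35.2°] simple-harmonic, h=9: full span → s += 9 → s = 9.0000
seg 2 [35.2°–85°] cycloidal, h=-7: θ=39.3° here. β=4.1, B=49.8. -7·(0.0823 − sin(2π·0.0823)/(2π)) = -0.0254 → s = 8.9746
seg 2 [35.2°–85°] cycloidal, h=-7: full span → s += -7 → s = 2.0000
seg 3 [85°–143.9°] dwell: s stays 2.0000
seg 4 [143.9°–175.8°] simple-harmonic, h=6: full span → s += 6 → s = 8.0000
seg 5 [175.8°–238.4°] simple-harmonic, h=6: θ=196° here. β=20.2, B=62.6. 6/2·(1 − cos(π·0.3227)) = 1.4139 → s = 9.4139
seg 5 [175.8°–238.4°] simple-harmonic, h=6: full span → s += 6 → s = 14.0000
seg 6 [238.4°–360°] uniform, h=-14: θ=288.2° here. β=49.8, B=121.6. -14·49.8/121.6 = -5.7336 → s = 8.2664
seg 6 [238.4°–360°] uniform, h=-14: θ=290.9° here. β=52.5, B=121.6. -14·52.5/121.6 = -6.0444 → s = 7.9556
θ=39.3°: R = R0 + s = 29 + 8.9746 = 37.9746
θ=196°: R = R0 + s = 29 + 9.4139 = 38.4139
θ=288.2°: R = R0 + s = 29 + 8.2664 = 37.2664
θ=290.9°: R = R0 + s = 29 + 7.9556 = 36.9556

θ=39.3°: 37.9746
θ=196°: 38.4139
θ=288.2°: 37.2664
θ=290.9°: 36.9556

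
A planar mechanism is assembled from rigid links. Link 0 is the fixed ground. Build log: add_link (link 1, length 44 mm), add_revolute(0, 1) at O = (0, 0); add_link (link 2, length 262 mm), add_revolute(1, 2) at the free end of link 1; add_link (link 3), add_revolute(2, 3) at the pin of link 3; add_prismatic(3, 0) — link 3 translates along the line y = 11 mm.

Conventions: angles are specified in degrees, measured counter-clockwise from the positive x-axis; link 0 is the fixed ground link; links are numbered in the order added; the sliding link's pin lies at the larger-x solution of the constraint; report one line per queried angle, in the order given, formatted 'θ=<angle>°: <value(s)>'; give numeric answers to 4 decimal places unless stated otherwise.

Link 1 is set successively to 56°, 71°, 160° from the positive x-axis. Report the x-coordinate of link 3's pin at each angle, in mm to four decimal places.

geometry: r = 44 mm, L = 262 mm, e = 11 mm
θ=56°: crank pin P = (r cos θ, r sin θ) = (24.604488, 36.477653)
θ=56°: h = r sin θ − e = 36.477653 − 11 = 25.477653
θ=56°: x = r cos θ + √(L² − h²) = 24.604488 + 260.758296 = 285.362784
θ=71°: crank pin P = (r cos θ, r sin θ) = (14.324999, 41.602817)
θ=71°: h = r sin θ − e = 41.602817 − 11 = 30.602817
θ=71°: x = r cos θ + √(L² − h²) = 14.324999 + 260.206586 = 274.531585
θ=160°: crank pin P = (r cos θ, r sin θ) = (-41.346475, 15.048886)
θ=160°: h = r sin θ − e = 15.048886 − 11 = 4.048886
θ=160°: x = r cos θ + √(L² − h²) = -41.346475 + 261.968713 = 220.622238

θ=56°: 285.3628
θ=71°: 274.5316
θ=160°: 220.6222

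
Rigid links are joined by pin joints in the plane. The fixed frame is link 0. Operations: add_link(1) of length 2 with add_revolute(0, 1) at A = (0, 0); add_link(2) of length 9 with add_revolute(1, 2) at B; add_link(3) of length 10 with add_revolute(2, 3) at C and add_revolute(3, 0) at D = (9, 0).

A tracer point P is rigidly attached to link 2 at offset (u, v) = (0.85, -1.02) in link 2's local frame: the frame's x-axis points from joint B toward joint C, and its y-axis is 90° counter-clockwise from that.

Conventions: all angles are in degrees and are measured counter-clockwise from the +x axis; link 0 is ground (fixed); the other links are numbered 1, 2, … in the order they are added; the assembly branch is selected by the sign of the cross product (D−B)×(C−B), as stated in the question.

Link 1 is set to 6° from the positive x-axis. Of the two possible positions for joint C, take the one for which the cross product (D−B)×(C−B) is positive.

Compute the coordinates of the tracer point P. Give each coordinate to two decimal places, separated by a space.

A=(0,0), D=(9.00,0)
B = A + 2.00·(cos6°, sin6°) = (1.9890, 0.2091)
|BD| = 7.0141
circle(B,9.00) ∩ circle(D,10.00): a=2.1526, h=8.7388
  candidates: C₊=(4.4012,8.8798) cross=61.294; C₋=(3.8802,-8.5900) cross=-61.294
  branch + wants cross > 0 → take C=(4.4012,8.8798) (cross=61.294)
ex = (C−B)/|BC| = (0.2680,0.9634); ey = (-0.9634,0.2680)
P = B + 0.85·ex + -1.02·ey = (3.1995,0.7546)

3.20 0.75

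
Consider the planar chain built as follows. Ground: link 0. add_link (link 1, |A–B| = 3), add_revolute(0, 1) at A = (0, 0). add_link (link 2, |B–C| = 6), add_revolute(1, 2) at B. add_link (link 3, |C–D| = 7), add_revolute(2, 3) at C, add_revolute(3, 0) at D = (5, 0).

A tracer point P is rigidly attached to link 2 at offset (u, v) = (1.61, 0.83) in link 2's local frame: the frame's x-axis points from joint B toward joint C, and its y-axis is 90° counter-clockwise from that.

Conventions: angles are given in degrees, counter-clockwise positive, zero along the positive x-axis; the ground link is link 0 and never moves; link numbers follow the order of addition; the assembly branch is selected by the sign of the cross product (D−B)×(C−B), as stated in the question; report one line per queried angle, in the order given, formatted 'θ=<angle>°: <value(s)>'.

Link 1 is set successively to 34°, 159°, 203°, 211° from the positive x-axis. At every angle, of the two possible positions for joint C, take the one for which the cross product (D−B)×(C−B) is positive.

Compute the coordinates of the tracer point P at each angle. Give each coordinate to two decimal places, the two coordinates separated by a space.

A=(0,0), D=(5.00,0)
θ=34°: B = A + 3.00·(cos34°, sin34°) = (2.4871, 1.6776)
θ=34°: |BD| = 3.0214
θ=34°: circle(B,6.00) ∩ circle(D,7.00): a=-0.6406, h=5.9657
θ=34°:   candidates: C₊=(5.2667,6.9949) cross=18.025; C₋=(-1.3580,-2.9284) cross=-18.025
θ=34°:   branch + wants cross > 0 → take C=(5.2667,6.9949) (cross=18.025)
θ=34°: ex = (C−B)/|BC| = (0.4633,0.8862); ey = (-0.8862,0.4633)
θ=34°: P = B + 1.61·ex + 0.83·ey = (2.4974,3.4889)
θ=159°: B = A + 3.00·(cos159°, sin159°) = (-2.8007, 1.0751)
θ=159°: |BD| = 7.8745
θ=159°: circle(B,6.00) ∩ circle(D,7.00): a=3.1118, h=5.1300
θ=159°:   candidates: C₊=(0.9823,5.7322) cross=40.396; C₋=(-0.4185,-4.4317) cross=-40.396
θ=159°:   branch + wants cross > 0 → take C=(0.9823,5.7322) (cross=40.396)
θ=159°: ex = (C−B)/|BC| = (0.6305,0.7762); ey = (-0.7762,0.6305)
θ=159°: P = B + 1.61·ex + 0.83·ey = (-2.4299,2.8481)
θ=203°: B = A + 3.00·(cos203°, sin203°) = (-2.7615, -1.1722)
θ=203°: |BD| = 7.8495
θ=203°: circle(B,6.00) ∩ circle(D,7.00): a=3.0967, h=5.1391
θ=203°:   candidates: C₊=(-0.4670,4.3717) cross=40.340; C₋=(1.0679,-5.7912) cross=-40.340
θ=203°:   branch + wants cross > 0 → take C=(-0.4670,4.3717) (cross=40.340)
θ=203°: ex = (C−B)/|BC| = (0.3824,0.9240); ey = (-0.9240,0.3824)
θ=203°: P = B + 1.61·ex + 0.83·ey = (-2.9127,0.6328)
θ=211°: B = A + 3.00·(cos211°, sin211°) = (-2.5715, -1.5451)
θ=211°: |BD| = 7.7275
θ=211°: circle(B,6.00) ∩ circle(D,7.00): a=3.0226, h=5.1830
θ=211°:   candidates: C₊=(-0.6463,4.1376) cross=40.052; C₋=(1.4264,-6.0191) cross=-40.052
θ=211°:   branch + wants cross > 0 → take C=(-0.6463,4.1376) (cross=40.052)
θ=211°: ex = (C−B)/|BC| = (0.3209,0.9471); ey = (-0.9471,0.3209)
θ=211°: P = B + 1.61·ex + 0.83·ey = (-2.8410,0.2461)

θ=34°: 2.50 3.49
θ=159°: -2.43 2.85
θ=203°: -2.91 0.63
θ=211°: -2.84 0.25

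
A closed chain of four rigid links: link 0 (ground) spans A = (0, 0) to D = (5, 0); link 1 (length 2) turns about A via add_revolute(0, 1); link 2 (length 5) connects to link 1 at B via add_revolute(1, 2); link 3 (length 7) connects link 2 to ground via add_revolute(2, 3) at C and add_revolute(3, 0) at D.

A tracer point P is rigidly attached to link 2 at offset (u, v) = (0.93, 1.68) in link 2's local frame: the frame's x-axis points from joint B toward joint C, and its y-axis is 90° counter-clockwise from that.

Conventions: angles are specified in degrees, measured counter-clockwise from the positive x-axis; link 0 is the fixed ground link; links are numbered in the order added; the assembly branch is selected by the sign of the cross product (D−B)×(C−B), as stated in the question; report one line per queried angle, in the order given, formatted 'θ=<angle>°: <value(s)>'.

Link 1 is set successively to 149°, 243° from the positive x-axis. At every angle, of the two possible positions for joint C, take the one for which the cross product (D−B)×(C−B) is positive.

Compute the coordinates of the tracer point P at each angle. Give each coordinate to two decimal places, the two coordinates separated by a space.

A=(0,0), D=(5.00,0)
θ=149°: B = A + 2.00·(cos149°, sin149°) = (-1.7143, 1.0301)
θ=149°: |BD| = 6.7929
θ=149°: circle(B,5.00) ∩ circle(D,7.00): a=1.6299, h=4.7269
θ=149°:   candidates: C₊=(0.6135,5.4551) cross=32.109; C₋=(-0.8201,-3.8893) cross=-32.109
θ=149°:   branch + wants cross > 0 → take C=(0.6135,5.4551) (cross=32.109)
θ=149°: ex = (C−B)/|BC| = (0.4656,0.8850); ey = (-0.8850,0.4656)
θ=149°: P = B + 0.93·ex + 1.68·ey = (-2.7682,2.6353)
θ=243°: B = A + 2.00·(cos243°, sin243°) = (-0.9080, -1.7820)
θ=243°: |BD| = 6.1709
θ=243°: circle(B,5.00) ∩ circle(D,7.00): a=1.1408, h=4.8681
θ=243°:   candidates: C₊=(-1.2216,3.2081) cross=30.041; C₋=(1.5900,-6.1133) cross=-30.041
θ=243°:   branch + wants cross > 0 → take C=(-1.2216,3.2081) (cross=30.041)
θ=243°: ex = (C−B)/|BC| = (-0.0627,0.9980); ey = (-0.9980,-0.0627)
θ=243°: P = B + 0.93·ex + 1.68·ey = (-2.6430,-0.9592)

θ=149°: -2.77 2.64
θ=243°: -2.64 -0.96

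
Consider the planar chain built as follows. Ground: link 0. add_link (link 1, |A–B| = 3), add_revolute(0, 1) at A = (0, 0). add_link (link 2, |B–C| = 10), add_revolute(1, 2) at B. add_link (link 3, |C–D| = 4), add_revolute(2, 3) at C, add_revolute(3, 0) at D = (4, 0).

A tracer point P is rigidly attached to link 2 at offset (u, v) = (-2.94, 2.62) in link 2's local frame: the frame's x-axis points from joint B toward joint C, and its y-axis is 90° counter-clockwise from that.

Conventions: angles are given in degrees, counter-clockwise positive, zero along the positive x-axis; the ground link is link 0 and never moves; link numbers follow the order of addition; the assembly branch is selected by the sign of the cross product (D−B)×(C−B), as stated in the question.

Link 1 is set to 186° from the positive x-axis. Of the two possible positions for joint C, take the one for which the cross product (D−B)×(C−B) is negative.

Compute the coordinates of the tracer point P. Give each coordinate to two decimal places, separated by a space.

A=(0,0), D=(4.00,0)
B = A + 3.00·(cos186°, sin186°) = (-2.9836, -0.3136)
|BD| = 6.9906
circle(B,10.00) ∩ circle(D,4.00): a=9.5034, h=3.1122
  candidates: C₊=(6.3706,3.2218) cross=21.756; C₋=(6.6498,-2.9964) cross=-21.756
  branch - wants cross < 0 → take C=(6.6498,-2.9964) (cross=-21.756)
ex = (C−B)/|BC| = (0.9633,-0.2683); ey = (0.2683,0.9633)
P = B + -2.94·ex + 2.62·ey = (-5.1129,2.9991)

-5.11 3.00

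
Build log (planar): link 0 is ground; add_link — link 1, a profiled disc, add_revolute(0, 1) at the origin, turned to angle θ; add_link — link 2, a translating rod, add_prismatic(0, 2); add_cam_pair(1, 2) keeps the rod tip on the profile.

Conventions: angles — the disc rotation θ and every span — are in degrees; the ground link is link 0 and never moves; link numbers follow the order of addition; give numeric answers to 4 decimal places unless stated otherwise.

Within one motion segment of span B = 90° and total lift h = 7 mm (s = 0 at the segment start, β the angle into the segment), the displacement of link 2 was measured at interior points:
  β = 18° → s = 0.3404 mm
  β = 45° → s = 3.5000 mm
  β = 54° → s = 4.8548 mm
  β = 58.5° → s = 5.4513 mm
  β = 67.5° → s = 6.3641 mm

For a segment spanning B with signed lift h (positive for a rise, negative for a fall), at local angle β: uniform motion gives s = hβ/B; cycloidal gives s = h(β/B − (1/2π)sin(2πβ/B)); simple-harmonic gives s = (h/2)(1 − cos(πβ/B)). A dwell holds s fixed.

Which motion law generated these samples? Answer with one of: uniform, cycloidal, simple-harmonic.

candidates at β/B = r: uniform s = h·r (linear in β); cycloidal s = h·(r − sin(2πr)/(2π)); simple-harmonic s = (h/2)(1 − cos(πr))
β=18°: printed 0.3404 | uniform 1.4000, cycloidal 0.3404, simple-harmonic 0.6684
β=45°: printed 3.5000 | uniform 3.5000, cycloidal 3.5000, simple-harmonic 3.5000
β=54°: printed 4.8548 | uniform 4.2000, cycloidal 4.8548, simple-harmonic 4.5816
β=58.5°: printed 5.4513 | uniform 4.5500, cycloidal 5.4513, simple-harmonic 5.0890
β=67.5°: printed 6.3641 | uniform 5.2500, cycloidal 6.3641, simple-harmonic 5.9749
only one law matches every sample → cycloidal

cycloidal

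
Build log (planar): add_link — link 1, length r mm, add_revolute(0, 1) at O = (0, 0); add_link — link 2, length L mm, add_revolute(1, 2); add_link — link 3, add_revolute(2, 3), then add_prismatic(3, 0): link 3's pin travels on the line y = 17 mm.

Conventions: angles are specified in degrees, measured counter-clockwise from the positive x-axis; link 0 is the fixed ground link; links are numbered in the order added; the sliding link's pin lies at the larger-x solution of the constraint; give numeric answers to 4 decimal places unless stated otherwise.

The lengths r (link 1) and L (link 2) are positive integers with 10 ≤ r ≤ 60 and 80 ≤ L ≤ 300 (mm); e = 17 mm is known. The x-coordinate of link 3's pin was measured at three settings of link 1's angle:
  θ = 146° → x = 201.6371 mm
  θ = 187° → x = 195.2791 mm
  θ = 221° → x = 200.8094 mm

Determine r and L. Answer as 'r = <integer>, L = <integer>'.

constraint per measurement: (x − r cos θ)² + (r sin θ − e)² = L²
subtracting the θ₁ and θ₂ equations cancels the r² and L² terms:
r = (x₁² − x₂²) / (2[(x₁cos θ₁ + e sin θ₁) − (x₂cos θ₂ + e sin θ₂)]) = 32.9995 → r = 33
L² = (x₁ − r cos θ₁)² + (r sin θ₁ − e)² = 52440.9780 → L = 229.0000 → L = 229
check at θ₃=221°: x = 200.8094 (printed 200.8094) ✓

r = 33, L = 229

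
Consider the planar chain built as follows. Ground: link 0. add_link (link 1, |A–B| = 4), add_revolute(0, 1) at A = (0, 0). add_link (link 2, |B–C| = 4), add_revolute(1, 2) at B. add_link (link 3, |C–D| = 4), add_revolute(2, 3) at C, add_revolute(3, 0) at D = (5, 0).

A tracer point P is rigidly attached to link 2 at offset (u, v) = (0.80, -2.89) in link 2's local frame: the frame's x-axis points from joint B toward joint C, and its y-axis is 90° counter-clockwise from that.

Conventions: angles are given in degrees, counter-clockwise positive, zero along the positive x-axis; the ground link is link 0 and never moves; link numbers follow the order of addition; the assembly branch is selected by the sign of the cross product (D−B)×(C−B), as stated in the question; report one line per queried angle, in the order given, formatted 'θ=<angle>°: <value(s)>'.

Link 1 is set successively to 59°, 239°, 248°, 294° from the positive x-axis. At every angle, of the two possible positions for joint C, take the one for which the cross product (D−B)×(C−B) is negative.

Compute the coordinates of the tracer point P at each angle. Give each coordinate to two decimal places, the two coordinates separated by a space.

A=(0,0), D=(5.00,0)
θ=59°: B = A + 4.00·(cos59°, sin59°) = (2.0602, 3.4287)
θ=59°: |BD| = 4.5165
θ=59°: circle(B,4.00) ∩ circle(D,4.00): a=2.2582, h=3.3016
θ=59°:   candidates: C₊=(6.0365,3.8634) cross=14.911; C₋=(1.0237,-0.4347) cross=-14.911
θ=59°:   branch - wants cross < 0 → take C=(1.0237,-0.4347) (cross=-14.911)
θ=59°: ex = (C−B)/|BC| = (-0.2591,-0.9658); ey = (0.9658,-0.2591)
θ=59°: P = B + 0.80·ex + -2.89·ey = (-0.9384,3.4048)
θ=239°: B = A + 4.00·(cos239°, sin239°) = (-2.0602, -3.4287)
θ=239°: |BD| = 7.8487
θ=239°: circle(B,4.00) ∩ circle(D,4.00): a=3.9243, h=0.7744
θ=239°:   candidates: C₊=(1.1317,-1.0178) cross=6.078; C₋=(1.8082,-2.4109) cross=-6.078
θ=239°:   branch - wants cross < 0 → take C=(1.8082,-2.4109) (cross=-6.078)
θ=239°: ex = (C−B)/|BC| = (0.9671,0.2544); ey = (-0.2544,0.9671)
θ=239°: P = B + 0.80·ex + -2.89·ey = (-0.5511,-6.0200)
θ=248°: B = A + 4.00·(cos248°, sin248°) = (-1.4984, -3.7087)
θ=248°: |BD| = 7.4823
θ=248°: circle(B,4.00) ∩ circle(D,4.00): a=3.7411, h=1.4156
θ=248°:   candidates: C₊=(1.0491,-0.6249) cross=10.592; C₋=(2.4525,-3.0838) cross=-10.592
θ=248°:   branch - wants cross < 0 → take C=(2.4525,-3.0838) (cross=-10.592)
θ=248°: ex = (C−B)/|BC| = (0.9877,0.1562); ey = (-0.1562,0.9877)
θ=248°: P = B + 0.80·ex + -2.89·ey = (-0.2568,-6.4383)
θ=294°: B = A + 4.00·(cos294°, sin294°) = (1.6269, -3.6542)
θ=294°: |BD| = 4.9730
θ=294°: circle(B,4.00) ∩ circle(D,4.00): a=2.4865, h=3.1333
θ=294°:   candidates: C₊=(1.0111,0.2981) cross=15.582; C₋=(5.6158,-3.9523) cross=-15.582
θ=294°:   branch - wants cross < 0 → take C=(5.6158,-3.9523) (cross=-15.582)
θ=294°: ex = (C−B)/|BC| = (0.9972,-0.0745); ey = (0.0745,0.9972)
θ=294°: P = B + 0.80·ex + -2.89·ey = (2.2093,-6.5958)

θ=59°: -0.94 3.40
θ=239°: -0.55 -6.02
θ=248°: -0.26 -6.44
θ=294°: 2.21 -6.60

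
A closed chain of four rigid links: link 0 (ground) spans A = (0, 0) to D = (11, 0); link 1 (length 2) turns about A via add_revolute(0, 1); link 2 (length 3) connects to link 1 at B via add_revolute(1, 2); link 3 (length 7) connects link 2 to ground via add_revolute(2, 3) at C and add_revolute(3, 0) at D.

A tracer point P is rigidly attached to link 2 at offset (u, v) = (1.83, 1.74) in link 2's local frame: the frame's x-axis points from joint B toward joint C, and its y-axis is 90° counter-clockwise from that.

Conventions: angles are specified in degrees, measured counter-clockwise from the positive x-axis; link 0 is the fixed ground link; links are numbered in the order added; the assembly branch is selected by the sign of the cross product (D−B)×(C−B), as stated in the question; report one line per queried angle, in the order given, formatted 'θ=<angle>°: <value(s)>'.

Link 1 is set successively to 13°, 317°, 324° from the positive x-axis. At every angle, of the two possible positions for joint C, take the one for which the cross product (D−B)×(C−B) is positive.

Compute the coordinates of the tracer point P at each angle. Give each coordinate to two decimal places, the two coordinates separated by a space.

A=(0,0), D=(11.00,0)
θ=13°: B = A + 2.00·(cos13°, sin13°) = (1.9487, 0.4499)
θ=13°: |BD| = 9.0624
θ=13°: circle(B,3.00) ∩ circle(D,7.00): a=2.3243, h=1.8967
θ=13°:   candidates: C₊=(4.3643,2.2289) cross=17.189; C₋=(4.1760,-1.5599) cross=-17.189
θ=13°:   branch + wants cross > 0 → take C=(4.3643,2.2289) (cross=17.189)
θ=13°: ex = (C−B)/|BC| = (0.8052,0.5930); ey = (-0.5930,0.8052)
θ=13°: P = B + 1.83·ex + 1.74·ey = (2.3904,2.9361)
θ=317°: B = A + 2.00·(cos317°, sin317°) = (1.4627, -1.3640)
θ=317°: |BD| = 9.6343
θ=317°: circle(B,3.00) ∩ circle(D,7.00): a=2.7413, h=1.2188
θ=317°:   candidates: C₊=(4.0038,0.2306) cross=11.742; C₋=(4.3489,-2.1824) cross=-11.742
θ=317°:   branch + wants cross > 0 → take C=(4.0038,0.2306) (cross=11.742)
θ=317°: ex = (C−B)/|BC| = (0.8470,0.5315); ey = (-0.5315,0.8470)
θ=317°: P = B + 1.83·ex + 1.74·ey = (2.0879,1.0826)
θ=324°: B = A + 2.00·(cos324°, sin324°) = (1.6180, -1.1756)
θ=324°: |BD| = 9.4553
θ=324°: circle(B,3.00) ∩ circle(D,7.00): a=2.6125, h=1.4748
θ=324°:   candidates: C₊=(4.0269,0.6126) cross=13.945; C₋=(4.3936,-2.3141) cross=-13.945
θ=324°:   branch + wants cross > 0 → take C=(4.0269,0.6126) (cross=13.945)
θ=324°: ex = (C−B)/|BC| = (0.8029,0.5961); ey = (-0.5961,0.8029)
θ=324°: P = B + 1.83·ex + 1.74·ey = (2.0503,1.3123)

θ=13°: 2.39 2.94
θ=317°: 2.09 1.08
θ=324°: 2.05 1.31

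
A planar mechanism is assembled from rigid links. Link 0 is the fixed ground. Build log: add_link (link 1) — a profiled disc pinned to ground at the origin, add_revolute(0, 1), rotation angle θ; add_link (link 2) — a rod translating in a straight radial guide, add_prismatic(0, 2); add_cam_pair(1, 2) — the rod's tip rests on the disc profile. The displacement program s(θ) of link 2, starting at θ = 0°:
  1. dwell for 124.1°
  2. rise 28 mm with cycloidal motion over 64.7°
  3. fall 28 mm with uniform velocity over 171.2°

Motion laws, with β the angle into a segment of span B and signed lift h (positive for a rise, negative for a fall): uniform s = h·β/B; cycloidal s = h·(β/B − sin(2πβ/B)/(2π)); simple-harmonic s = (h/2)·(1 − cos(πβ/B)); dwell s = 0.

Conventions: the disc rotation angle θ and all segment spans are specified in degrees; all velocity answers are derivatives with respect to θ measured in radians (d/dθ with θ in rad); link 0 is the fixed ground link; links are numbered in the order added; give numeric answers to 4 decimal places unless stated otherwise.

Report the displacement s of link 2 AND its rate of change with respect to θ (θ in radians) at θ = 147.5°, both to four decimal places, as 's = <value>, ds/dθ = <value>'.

seg 1 [0°–124.1°] dwell: s stays 0.0000
seg 2 [124.1°–188.8°] cycloidal, h=28: θ=147.5° here. β=23.4, B=64.7. 28·(0.3617 − sin(2π·0.3617)/(2π)) = 6.7231 → s = 6.7231
velocity in seg [124.1°–188.8°] (cycloidal), θ in radians: β = 23.4° = 0.4084 rad, B = 64.7° = 1.1292 rad; ds/dθ = (h/B)(1 − cos(2πβ/B)) = (28/1.1292)(1 − cos(2π·0.3617)) = 40.800583 mm/rad

s = 6.7231, ds/dθ = 40.8006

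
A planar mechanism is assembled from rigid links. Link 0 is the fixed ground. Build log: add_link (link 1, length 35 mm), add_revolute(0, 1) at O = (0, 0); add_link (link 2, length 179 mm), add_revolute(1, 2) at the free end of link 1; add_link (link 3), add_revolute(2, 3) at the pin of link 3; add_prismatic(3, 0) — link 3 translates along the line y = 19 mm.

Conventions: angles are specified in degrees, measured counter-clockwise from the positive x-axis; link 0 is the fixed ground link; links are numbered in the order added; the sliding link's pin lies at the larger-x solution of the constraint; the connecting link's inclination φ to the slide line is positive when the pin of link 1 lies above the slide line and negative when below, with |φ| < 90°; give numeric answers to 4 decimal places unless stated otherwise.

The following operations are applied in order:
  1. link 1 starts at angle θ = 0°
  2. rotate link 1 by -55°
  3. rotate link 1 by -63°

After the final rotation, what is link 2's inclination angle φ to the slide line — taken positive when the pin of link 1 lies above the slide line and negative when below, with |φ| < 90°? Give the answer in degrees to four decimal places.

geometry: r = 35 mm, L = 179 mm, e = 19 mm; θ starts at 0°
rotate link 1 by -55°: θ ← 0° -55° = -55°
rotate link 1 by -63°: θ ← -55° -63° = -118°
h = r sin θ − e = -30.903166 − 19 = -49.903166
sin φ = h / L = -49.903166 / 179 = -0.27878864
φ = arcsin(-0.27878864) = -16.187920°

-16.1879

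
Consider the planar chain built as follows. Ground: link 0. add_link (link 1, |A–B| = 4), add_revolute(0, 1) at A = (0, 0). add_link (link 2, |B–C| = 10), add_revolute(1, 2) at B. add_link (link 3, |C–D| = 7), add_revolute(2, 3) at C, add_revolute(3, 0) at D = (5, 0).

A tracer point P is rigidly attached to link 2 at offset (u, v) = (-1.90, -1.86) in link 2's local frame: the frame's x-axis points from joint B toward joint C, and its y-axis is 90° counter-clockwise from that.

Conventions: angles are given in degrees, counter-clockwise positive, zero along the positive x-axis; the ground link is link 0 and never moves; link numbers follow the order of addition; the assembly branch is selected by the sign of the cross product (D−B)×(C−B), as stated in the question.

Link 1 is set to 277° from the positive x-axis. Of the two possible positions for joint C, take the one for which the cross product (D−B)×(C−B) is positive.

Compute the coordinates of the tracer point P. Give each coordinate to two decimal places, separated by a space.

A=(0,0), D=(5.00,0)
B = A + 4.00·(cos277°, sin277°) = (0.4875, -3.9702)
|BD| = 6.0104
circle(B,10.00) ∩ circle(D,7.00): a=7.2478, h=6.8898
  candidates: C₊=(1.3780,5.9901) cross=41.410; C₋=(10.4801,-4.3553) cross=-41.410
  branch + wants cross > 0 → take C=(1.3780,5.9901) (cross=41.410)
ex = (C−B)/|BC| = (0.0891,0.9960); ey = (-0.9960,0.0891)
P = B + -1.90·ex + -1.86·ey = (2.1709,-6.0283)

2.17 -6.03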